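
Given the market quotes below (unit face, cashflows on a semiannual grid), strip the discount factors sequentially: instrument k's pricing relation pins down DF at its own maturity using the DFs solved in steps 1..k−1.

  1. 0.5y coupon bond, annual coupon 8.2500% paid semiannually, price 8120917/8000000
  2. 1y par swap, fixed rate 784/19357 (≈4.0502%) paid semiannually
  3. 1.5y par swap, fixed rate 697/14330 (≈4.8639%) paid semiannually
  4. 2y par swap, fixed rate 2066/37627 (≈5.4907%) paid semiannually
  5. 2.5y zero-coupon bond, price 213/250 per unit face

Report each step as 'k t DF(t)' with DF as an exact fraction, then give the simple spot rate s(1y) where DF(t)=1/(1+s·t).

1 1/2 9749/10000
2 1 1201/1250
3 3/2 9303/10000
4 2 8967/10000
5 5/2 213/250
s(1y) = (1/(1201/1250) − 1)/(1) = 49/1201 ≈ 4.0799%

step 1 [0.5y] bond c/2=33/800: DF=(8120917/8000000 − 33/800·(0))/(1+33/800) = 9749/10000 ≈ 0.974900
step 2 [1y] swap r/2=392/19357: DF=(1 − 392/19357·(0.974900))/(1+392/19357) = 1201/1250 ≈ 0.960800
step 3 [1.5y] swap r/2=697/28660: DF=(1 − 697/28660·(0.974900+0.960800))/(1+697/28660) = 9303/10000 ≈ 0.930300
step 4 [2y] swap r/2=1033/37627: DF=(1 − 1033/37627·(0.974900+0.960800+0.930300))/(1+1033/37627) = 8967/10000 ≈ 0.896700
step 5 [2.5y] zero: DF = P = 213/250 ≈ 0.852000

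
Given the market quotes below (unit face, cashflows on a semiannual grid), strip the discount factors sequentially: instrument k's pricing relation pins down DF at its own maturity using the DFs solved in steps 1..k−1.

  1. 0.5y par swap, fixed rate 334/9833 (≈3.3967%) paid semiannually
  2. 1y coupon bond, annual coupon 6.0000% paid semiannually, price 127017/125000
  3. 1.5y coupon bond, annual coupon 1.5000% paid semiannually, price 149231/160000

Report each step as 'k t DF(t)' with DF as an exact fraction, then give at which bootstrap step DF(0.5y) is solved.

step 1 [0.5y] swap r/2=167/9833: DF=(1 − 167/9833·(0))/(1+167/9833) = 9833/10000 ≈ 0.983300
step 2 [1y] bond c/2=3/100: DF=(127017/125000 − 3/100·(0.983300))/(1+3/100) = 9579/10000 ≈ 0.957900
step 3 [1.5y] bond c/2=3/400: DF=(149231/160000 − 3/400·(0.983300+0.957900))/(1+3/400) = 9113/10000 ≈ 0.911300

1 1/2 9833/10000
2 1 9579/10000
3 3/2 9113/10000
DF(0.5y) is solved at step 1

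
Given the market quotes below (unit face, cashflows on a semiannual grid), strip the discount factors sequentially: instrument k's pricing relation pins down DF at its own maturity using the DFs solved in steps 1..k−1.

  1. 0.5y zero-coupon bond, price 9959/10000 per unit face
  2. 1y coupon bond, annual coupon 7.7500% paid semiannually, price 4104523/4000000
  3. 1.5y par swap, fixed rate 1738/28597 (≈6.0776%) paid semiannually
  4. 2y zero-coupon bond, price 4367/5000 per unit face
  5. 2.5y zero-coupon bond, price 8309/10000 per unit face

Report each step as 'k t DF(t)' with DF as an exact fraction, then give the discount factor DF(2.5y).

step 1 [0.5y] zero: DF = P = 9959/10000 ≈ 0.995900
step 2 [1y] bond c/2=31/800: DF=(4104523/4000000 − 31/800·(0.995900))/(1+31/800) = 9507/10000 ≈ 0.950700
step 3 [1.5y] swap r/2=869/28597: DF=(1 − 869/28597·(0.995900+0.950700))/(1+869/28597) = 9131/10000 ≈ 0.913100
step 4 [2y] zero: DF = P = 4367/5000 ≈ 0.873400
step 5 [2.5y] zero: DF = P = 8309/10000 ≈ 0.830900

1 1/2 9959/10000
2 1 9507/10000
3 3/2 9131/10000
4 2 4367/5000
5 5/2 8309/10000
DF(2.5y) = 8309/10000 ≈ 0.830900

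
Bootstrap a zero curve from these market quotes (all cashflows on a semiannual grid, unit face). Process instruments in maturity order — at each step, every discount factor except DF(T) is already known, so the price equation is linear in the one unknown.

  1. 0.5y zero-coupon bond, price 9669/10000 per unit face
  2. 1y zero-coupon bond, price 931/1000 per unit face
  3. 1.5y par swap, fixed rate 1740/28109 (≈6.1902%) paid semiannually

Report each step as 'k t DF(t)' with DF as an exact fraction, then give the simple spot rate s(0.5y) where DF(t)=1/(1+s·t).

step 1 [0.5y] zero: DF = P = 9669/10000 ≈ 0.966900
step 2 [1y] zero: DF = P = 931/1000 ≈ 0.931000
step 3 [1.5y] swap r/2=870/28109: DF=(1 − 870/28109·(0.966900+0.931000))/(1+870/28109) = 913/1000 ≈ 0.913000

1 1/2 9669/10000
2 1 931/1000
3 3/2 913/1000
s(0.5y) = (1/(9669/10000) − 1)/(1/2) = 662/9669 ≈ 6.8466%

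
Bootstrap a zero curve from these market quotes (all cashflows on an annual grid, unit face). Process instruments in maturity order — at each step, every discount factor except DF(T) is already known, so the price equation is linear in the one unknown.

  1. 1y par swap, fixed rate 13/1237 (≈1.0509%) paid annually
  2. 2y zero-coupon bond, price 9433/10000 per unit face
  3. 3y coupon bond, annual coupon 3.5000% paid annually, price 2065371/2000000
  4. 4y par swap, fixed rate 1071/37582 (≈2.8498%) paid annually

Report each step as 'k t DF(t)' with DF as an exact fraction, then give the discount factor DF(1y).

step 1 [1y] swap r/1=13/1237: DF=(1 − 13/1237·(0))/(1+13/1237) = 1237/1250 ≈ 0.989600
step 2 [2y] zero: DF = P = 9433/10000 ≈ 0.943300
step 3 [3y] bond c/1=7/200: DF=(2065371/2000000 − 7/200·(0.989600+0.943300))/(1+7/200) = 2331/2500 ≈ 0.932400
step 4 [4y] swap r/1=1071/37582: DF=(1 − 1071/37582·(0.989600+0.943300+0.932400))/(1+1071/37582) = 8929/10000 ≈ 0.892900

1 1 1237/1250
2 2 9433/10000
3 3 2331/2500
4 4 8929/10000
DF(1y) = 1237/1250 ≈ 0.989600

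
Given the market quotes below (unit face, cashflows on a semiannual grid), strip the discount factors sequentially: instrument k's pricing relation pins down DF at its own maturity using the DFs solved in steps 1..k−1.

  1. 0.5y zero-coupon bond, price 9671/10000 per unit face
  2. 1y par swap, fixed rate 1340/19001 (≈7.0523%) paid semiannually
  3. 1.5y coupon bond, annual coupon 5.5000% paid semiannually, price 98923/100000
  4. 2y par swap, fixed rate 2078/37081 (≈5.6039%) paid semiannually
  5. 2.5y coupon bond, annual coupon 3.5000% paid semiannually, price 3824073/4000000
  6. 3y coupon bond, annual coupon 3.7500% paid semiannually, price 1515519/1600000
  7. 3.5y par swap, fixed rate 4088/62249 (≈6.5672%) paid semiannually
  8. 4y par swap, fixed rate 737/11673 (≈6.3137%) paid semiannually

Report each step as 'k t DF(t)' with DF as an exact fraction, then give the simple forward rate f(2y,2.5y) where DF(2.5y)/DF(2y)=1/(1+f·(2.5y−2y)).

step 1 [0.5y] zero: DF = P = 9671/10000 ≈ 0.967100
step 2 [1y] swap r/2=670/19001: DF=(1 − 670/19001·(0.967100))/(1+670/19001) = 933/1000 ≈ 0.933000
step 3 [1.5y] bond c/2=11/400: DF=(98923/100000 − 11/400·(0.967100+0.933000))/(1+11/400) = 9119/10000 ≈ 0.911900
step 4 [2y] swap r/2=1039/37081: DF=(1 − 1039/37081·(0.967100+0.933000+0.911900))/(1+1039/37081) = 8961/10000 ≈ 0.896100
step 5 [2.5y] bond c/2=7/400: DF=(3824073/4000000 − 7/400·(0.967100+0.933000+0.911900+0.896100))/(1+7/400) = 4379/5000 ≈ 0.875800
step 6 [3y] bond c/2=3/160: DF=(1515519/1600000 − 3/160·(0.967100+0.933000+0.911900+0.896100+0.875800))/(1+3/160) = 4227/5000 ≈ 0.845400
step 7 [3.5y] swap r/2=2044/62249: DF=(1 − 2044/62249·(0.967100+0.933000+0.911900+0.896100+0.875800+0.845400))/(1+2044/62249) = 1989/2500 ≈ 0.795600
step 8 [4y] swap r/2=737/23346: DF=(1 − 737/23346·(0.967100+0.933000+0.911900+0.896100+0.875800+0.845400+0.795600))/(1+737/23346) = 7789/10000 ≈ 0.778900

1 1/2 9671/10000
2 1 933/1000
3 3/2 9119/10000
4 2 8961/10000
5 5/2 4379/5000
6 3 4227/5000
7 7/2 1989/2500
8 4 7789/10000
f(2y,2.5y) = ((8961/10000)/(4379/5000) − 1)/(1/2) = 7/151 ≈ 4.6358%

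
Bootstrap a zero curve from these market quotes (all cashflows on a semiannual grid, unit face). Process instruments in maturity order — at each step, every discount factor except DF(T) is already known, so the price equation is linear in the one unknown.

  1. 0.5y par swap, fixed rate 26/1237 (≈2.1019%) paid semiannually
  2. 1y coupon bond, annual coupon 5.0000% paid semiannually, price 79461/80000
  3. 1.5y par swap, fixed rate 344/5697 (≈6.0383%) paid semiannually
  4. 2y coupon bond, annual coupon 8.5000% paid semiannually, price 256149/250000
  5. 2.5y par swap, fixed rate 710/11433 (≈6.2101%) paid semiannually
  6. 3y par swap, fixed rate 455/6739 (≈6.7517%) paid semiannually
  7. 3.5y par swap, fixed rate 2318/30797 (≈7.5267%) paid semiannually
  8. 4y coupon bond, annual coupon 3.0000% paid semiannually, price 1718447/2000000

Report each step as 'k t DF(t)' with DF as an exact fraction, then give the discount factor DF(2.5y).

1 1/2 1237/1250
2 1 9449/10000
3 3/2 457/500
4 2 8667/10000
5 5/2 429/500
6 3 409/500
7 7/2 3841/5000
8 4 1511/2000
DF(2.5y) = 429/500 ≈ 0.858000

step 1 [0.5y] swap r/2=13/1237: DF=(1 − 13/1237·(0))/(1+13/1237) = 1237/1250 ≈ 0.989600
step 2 [1y] bond c/2=1/40: DF=(79461/80000 − 1/40·(0.989600))/(1+1/40) = 9449/10000 ≈ 0.944900
step 3 [1.5y] swap r/2=172/5697: DF=(1 − 172/5697·(0.989600+0.944900))/(1+172/5697) = 457/500 ≈ 0.914000
step 4 [2y] bond c/2=17/400: DF=(256149/250000 − 17/400·(0.989600+0.944900+0.914000))/(1+17/400) = 8667/10000 ≈ 0.866700
step 5 [2.5y] swap r/2=355/11433: DF=(1 − 355/11433·(0.989600+0.944900+0.914000+0.866700))/(1+355/11433) = 429/500 ≈ 0.858000
step 6 [3y] swap r/2=455/13478: DF=(1 − 455/13478·(0.989600+0.944900+0.914000+0.866700+0.858000))/(1+455/13478) = 409/500 ≈ 0.818000
step 7 [3.5y] swap r/2=1159/30797: DF=(1 − 1159/30797·(0.989600+0.944900+0.914000+0.866700+0.858000+0.818000))/(1+1159/30797) = 3841/5000 ≈ 0.768200
step 8 [4y] bond c/2=3/200: DF=(1718447/2000000 − 3/200·(0.989600+0.944900+0.914000+0.866700+0.858000+0.818000+0.768200))/(1+3/200) = 1511/2000 ≈ 0.755500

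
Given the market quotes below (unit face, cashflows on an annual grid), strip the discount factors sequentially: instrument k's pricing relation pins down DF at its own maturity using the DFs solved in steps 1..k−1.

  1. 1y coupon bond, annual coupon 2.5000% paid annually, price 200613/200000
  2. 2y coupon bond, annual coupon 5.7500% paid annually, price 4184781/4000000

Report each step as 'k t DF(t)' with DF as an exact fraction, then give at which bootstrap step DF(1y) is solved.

1 1 4893/5000
2 2 9361/10000
DF(1y) is solved at step 1

step 1 [1y] bond c/1=1/40: DF=(200613/200000 − 1/40·(0))/(1+1/40) = 4893/5000 ≈ 0.978600
step 2 [2y] bond c/1=23/400: DF=(4184781/4000000 − 23/400·(0.978600))/(1+23/400) = 9361/10000 ≈ 0.936100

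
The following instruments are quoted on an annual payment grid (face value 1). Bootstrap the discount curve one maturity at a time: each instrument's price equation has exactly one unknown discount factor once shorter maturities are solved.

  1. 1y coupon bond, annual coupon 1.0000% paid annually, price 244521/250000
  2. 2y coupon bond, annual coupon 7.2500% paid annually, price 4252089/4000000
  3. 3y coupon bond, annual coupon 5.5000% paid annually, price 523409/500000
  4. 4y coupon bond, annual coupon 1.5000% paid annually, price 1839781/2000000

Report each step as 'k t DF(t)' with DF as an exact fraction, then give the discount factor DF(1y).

1 1 2421/2500
2 2 9257/10000
3 3 1787/2000
4 4 8651/10000
DF(1y) = 2421/2500 ≈ 0.968400

step 1 [1y] bond c/1=1/100: DF=(244521/250000 − 1/100·(0))/(1+1/100) = 2421/2500 ≈ 0.968400
step 2 [2y] bond c/1=29/400: DF=(4252089/4000000 − 29/400·(0.968400))/(1+29/400) = 9257/10000 ≈ 0.925700
step 3 [3y] bond c/1=11/200: DF=(523409/500000 − 11/200·(0.968400+0.925700))/(1+11/200) = 1787/2000 ≈ 0.893500
step 4 [4y] bond c/1=3/200: DF=(1839781/2000000 − 3/200·(0.968400+0.925700+0.893500))/(1+3/200) = 8651/10000 ≈ 0.865100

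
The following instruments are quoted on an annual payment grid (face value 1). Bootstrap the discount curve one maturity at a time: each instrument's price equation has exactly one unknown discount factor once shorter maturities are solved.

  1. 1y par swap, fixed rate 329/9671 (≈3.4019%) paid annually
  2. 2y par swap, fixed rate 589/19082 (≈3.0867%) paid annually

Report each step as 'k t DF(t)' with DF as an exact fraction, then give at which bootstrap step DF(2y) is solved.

1 1 9671/10000
2 2 9411/10000
DF(2y) is solved at step 2

step 1 [1y] swap r/1=329/9671: DF=(1 − 329/9671·(0))/(1+329/9671) = 9671/10000 ≈ 0.967100
step 2 [2y] swap r/1=589/19082: DF=(1 − 589/19082·(0.967100))/(1+589/19082) = 9411/10000 ≈ 0.941100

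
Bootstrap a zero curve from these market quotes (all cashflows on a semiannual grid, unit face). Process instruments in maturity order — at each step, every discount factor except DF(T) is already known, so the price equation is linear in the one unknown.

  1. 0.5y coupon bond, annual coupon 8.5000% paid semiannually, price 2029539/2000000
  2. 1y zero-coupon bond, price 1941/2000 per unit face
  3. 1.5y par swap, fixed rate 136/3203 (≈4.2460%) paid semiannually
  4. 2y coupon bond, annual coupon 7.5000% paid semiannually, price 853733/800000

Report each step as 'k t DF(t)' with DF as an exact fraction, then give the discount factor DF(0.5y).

1 1/2 4867/5000
2 1 1941/2000
3 3/2 2347/2500
4 2 2311/2500
DF(0.5y) = 4867/5000 ≈ 0.973400

step 1 [0.5y] bond c/2=17/400: DF=(2029539/2000000 − 17/400·(0))/(1+17/400) = 4867/5000 ≈ 0.973400
step 2 [1y] zero: DF = P = 1941/2000 ≈ 0.970500
step 3 [1.5y] swap r/2=68/3203: DF=(1 − 68/3203·(0.973400+0.970500))/(1+68/3203) = 2347/2500 ≈ 0.938800
step 4 [2y] bond c/2=3/80: DF=(853733/800000 − 3/80·(0.973400+0.970500+0.938800))/(1+3/80) = 2311/2500 ≈ 0.924400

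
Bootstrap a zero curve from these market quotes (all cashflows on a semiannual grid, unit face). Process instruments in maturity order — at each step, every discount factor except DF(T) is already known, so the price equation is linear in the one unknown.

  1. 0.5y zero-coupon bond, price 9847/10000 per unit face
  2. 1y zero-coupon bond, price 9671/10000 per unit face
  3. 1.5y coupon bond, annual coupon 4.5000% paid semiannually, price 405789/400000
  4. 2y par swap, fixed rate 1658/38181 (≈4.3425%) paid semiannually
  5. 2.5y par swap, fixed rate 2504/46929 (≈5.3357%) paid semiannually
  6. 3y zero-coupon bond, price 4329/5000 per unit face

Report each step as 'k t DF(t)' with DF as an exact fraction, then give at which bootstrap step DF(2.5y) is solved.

step 1 [0.5y] zero: DF = P = 9847/10000 ≈ 0.984700
step 2 [1y] zero: DF = P = 9671/10000 ≈ 0.967100
step 3 [1.5y] bond c/2=9/400: DF=(405789/400000 − 9/400·(0.984700+0.967100))/(1+9/400) = 2373/2500 ≈ 0.949200
step 4 [2y] swap r/2=829/38181: DF=(1 − 829/38181·(0.984700+0.967100+0.949200))/(1+829/38181) = 9171/10000 ≈ 0.917100
step 5 [2.5y] swap r/2=1252/46929: DF=(1 − 1252/46929·(0.984700+0.967100+0.949200+0.917100))/(1+1252/46929) = 2187/2500 ≈ 0.874800
step 6 [3y] zero: DF = P = 4329/5000 ≈ 0.865800

1 1/2 9847/10000
2 1 9671/10000
3 3/2 2373/2500
4 2 9171/10000
5 5/2 2187/2500
6 3 4329/5000
DF(2.5y) is solved at step 5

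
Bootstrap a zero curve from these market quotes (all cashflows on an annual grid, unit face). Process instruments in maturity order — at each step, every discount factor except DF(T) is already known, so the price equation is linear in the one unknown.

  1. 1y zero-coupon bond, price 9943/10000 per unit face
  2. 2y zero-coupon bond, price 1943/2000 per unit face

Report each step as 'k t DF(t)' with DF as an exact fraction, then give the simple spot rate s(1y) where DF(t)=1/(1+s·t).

step 1 [1y] zero: DF = P = 9943/10000 ≈ 0.994300
step 2 [2y] zero: DF = P = 1943/2000 ≈ 0.971500

1 1 9943/10000
2 2 1943/2000
s(1y) = (1/(9943/10000) − 1)/(1) = 57/9943 ≈ 0.5733%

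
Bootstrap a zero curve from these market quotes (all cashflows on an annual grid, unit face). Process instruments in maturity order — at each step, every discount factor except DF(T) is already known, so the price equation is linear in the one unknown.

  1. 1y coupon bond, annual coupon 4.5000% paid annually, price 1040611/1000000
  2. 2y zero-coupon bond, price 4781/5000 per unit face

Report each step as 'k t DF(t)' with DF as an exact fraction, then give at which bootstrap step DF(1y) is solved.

1 1 4979/5000
2 2 4781/5000
DF(1y) is solved at step 1

step 1 [1y] bond c/1=9/200: DF=(1040611/1000000 − 9/200·(0))/(1+9/200) = 4979/5000 ≈ 0.995800
step 2 [2y] zero: DF = P = 4781/5000 ≈ 0.956200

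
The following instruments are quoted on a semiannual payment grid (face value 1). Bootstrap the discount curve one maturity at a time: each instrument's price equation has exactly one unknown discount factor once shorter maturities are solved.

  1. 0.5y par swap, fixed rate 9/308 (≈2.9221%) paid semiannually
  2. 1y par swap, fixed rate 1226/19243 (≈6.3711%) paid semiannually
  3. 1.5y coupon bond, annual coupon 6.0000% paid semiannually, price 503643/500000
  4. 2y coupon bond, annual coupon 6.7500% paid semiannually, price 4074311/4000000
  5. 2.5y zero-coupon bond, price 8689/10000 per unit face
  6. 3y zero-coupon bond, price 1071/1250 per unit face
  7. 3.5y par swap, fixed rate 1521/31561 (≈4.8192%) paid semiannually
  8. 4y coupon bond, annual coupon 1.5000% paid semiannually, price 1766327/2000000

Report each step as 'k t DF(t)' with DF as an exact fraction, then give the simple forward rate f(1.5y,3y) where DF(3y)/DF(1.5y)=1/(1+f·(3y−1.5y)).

step 1 [0.5y] swap r/2=9/616: DF=(1 − 9/616·(0))/(1+9/616) = 616/625 ≈ 0.985600
step 2 [1y] swap r/2=613/19243: DF=(1 − 613/19243·(0.985600))/(1+613/19243) = 9387/10000 ≈ 0.938700
step 3 [1.5y] bond c/2=3/100: DF=(503643/500000 − 3/100·(0.985600+0.938700))/(1+3/100) = 9219/10000 ≈ 0.921900
step 4 [2y] bond c/2=27/800: DF=(4074311/4000000 − 27/800·(0.985600+0.938700+0.921900))/(1+27/800) = 2231/2500 ≈ 0.892400
step 5 [2.5y] zero: DF = P = 8689/10000 ≈ 0.868900
step 6 [3y] zero: DF = P = 1071/1250 ≈ 0.856800
step 7 [3.5y] swap r/2=1521/63122: DF=(1 − 1521/63122·(0.985600+0.938700+0.921900+0.892400+0.868900+0.856800))/(1+1521/63122) = 8479/10000 ≈ 0.847900
step 8 [4y] bond c/2=3/400: DF=(1766327/2000000 − 3/400·(0.985600+0.938700+0.921900+0.892400+0.868900+0.856800+0.847900))/(1+3/400) = 1037/1250 ≈ 0.829600

1 1/2 616/625
2 1 9387/10000
3 3/2 9219/10000
4 2 2231/2500
5 5/2 8689/10000
6 3 1071/1250
7 7/2 8479/10000
8 4 1037/1250
f(1.5y,3y) = ((9219/10000)/(1071/1250) − 1)/(3/2) = 31/612 ≈ 5.0654%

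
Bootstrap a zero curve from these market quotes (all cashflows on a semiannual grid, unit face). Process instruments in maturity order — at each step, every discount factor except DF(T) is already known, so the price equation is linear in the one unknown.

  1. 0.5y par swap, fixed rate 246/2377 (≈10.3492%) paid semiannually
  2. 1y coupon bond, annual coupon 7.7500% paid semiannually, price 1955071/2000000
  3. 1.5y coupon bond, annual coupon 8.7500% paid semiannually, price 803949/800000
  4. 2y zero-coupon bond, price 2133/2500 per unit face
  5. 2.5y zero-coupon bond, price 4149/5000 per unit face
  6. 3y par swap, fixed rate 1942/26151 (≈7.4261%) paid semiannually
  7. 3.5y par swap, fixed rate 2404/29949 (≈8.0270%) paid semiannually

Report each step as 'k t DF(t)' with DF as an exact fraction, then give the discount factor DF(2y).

1 1/2 2377/2500
2 1 566/625
3 3/2 177/200
4 2 2133/2500
5 5/2 4149/5000
6 3 4029/5000
7 7/2 1899/2500
DF(2y) = 2133/2500 ≈ 0.853200

step 1 [0.5y] swap r/2=123/2377: DF=(1 − 123/2377·(0))/(1+123/2377) = 2377/2500 ≈ 0.950800
step 2 [1y] bond c/2=31/800: DF=(1955071/2000000 − 31/800·(0.950800))/(1+31/800) = 566/625 ≈ 0.905600
step 3 [1.5y] bond c/2=7/160: DF=(803949/800000 − 7/160·(0.950800+0.905600))/(1+7/160) = 177/200 ≈ 0.885000
step 4 [2y] zero: DF = P = 2133/2500 ≈ 0.853200
step 5 [2.5y] zero: DF = P = 4149/5000 ≈ 0.829800
step 6 [3y] swap r/2=971/26151: DF=(1 − 971/26151·(0.950800+0.905600+0.885000+0.853200+0.829800))/(1+971/26151) = 4029/5000 ≈ 0.805800
step 7 [3.5y] swap r/2=1202/29949: DF=(1 − 1202/29949·(0.950800+0.905600+0.885000+0.853200+0.829800+0.805800))/(1+1202/29949) = 1899/2500 ≈ 0.759600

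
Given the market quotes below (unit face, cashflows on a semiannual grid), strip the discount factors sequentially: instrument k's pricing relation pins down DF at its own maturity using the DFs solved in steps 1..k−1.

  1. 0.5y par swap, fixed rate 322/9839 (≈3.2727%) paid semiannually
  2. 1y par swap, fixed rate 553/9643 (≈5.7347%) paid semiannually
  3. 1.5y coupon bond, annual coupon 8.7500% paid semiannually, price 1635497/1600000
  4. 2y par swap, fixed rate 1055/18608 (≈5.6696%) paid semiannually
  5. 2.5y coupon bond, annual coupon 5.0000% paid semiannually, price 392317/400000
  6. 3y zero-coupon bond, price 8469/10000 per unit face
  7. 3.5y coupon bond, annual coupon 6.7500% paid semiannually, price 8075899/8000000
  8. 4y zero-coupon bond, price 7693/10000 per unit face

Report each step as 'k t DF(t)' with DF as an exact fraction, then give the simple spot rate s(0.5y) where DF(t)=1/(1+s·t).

step 1 [0.5y] swap r/2=161/9839: DF=(1 − 161/9839·(0))/(1+161/9839) = 9839/10000 ≈ 0.983900
step 2 [1y] swap r/2=553/19286: DF=(1 − 553/19286·(0.983900))/(1+553/19286) = 9447/10000 ≈ 0.944700
step 3 [1.5y] bond c/2=7/160: DF=(1635497/1600000 − 7/160·(0.983900+0.944700))/(1+7/160) = 1797/2000 ≈ 0.898500
step 4 [2y] swap r/2=1055/37216: DF=(1 − 1055/37216·(0.983900+0.944700+0.898500))/(1+1055/37216) = 1789/2000 ≈ 0.894500
step 5 [2.5y] bond c/2=1/40: DF=(392317/400000 − 1/40·(0.983900+0.944700+0.898500+0.894500))/(1+1/40) = 8661/10000 ≈ 0.866100
step 6 [3y] zero: DF = P = 8469/10000 ≈ 0.846900
step 7 [3.5y] bond c/2=27/800: DF=(8075899/8000000 − 27/800·(0.983900+0.944700+0.898500+0.894500+0.866100+0.846900))/(1+27/800) = 7991/10000 ≈ 0.799100
step 8 [4y] zero: DF = P = 7693/10000 ≈ 0.769300

1 1/2 9839/10000
2 1 9447/10000
3 3/2 1797/2000
4 2 1789/2000
5 5/2 8661/10000
6 3 8469/10000
7 7/2 7991/10000
8 4 7693/10000
s(0.5y) = (1/(9839/10000) − 1)/(1/2) = 322/9839 ≈ 3.2727%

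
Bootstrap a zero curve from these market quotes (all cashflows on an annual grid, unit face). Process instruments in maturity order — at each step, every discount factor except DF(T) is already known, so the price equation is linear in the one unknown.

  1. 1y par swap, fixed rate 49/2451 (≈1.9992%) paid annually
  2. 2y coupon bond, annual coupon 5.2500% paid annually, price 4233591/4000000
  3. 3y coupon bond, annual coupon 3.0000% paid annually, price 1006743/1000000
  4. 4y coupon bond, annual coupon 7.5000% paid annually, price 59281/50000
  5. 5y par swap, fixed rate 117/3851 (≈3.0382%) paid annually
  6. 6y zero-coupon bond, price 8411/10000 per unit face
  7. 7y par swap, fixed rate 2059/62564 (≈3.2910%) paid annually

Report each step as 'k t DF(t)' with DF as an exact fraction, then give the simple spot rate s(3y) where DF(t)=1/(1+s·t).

1 1 2451/2500
2 2 9567/10000
3 3 921/1000
4 4 1807/2000
5 5 2149/2500
6 6 8411/10000
7 7 7941/10000
s(3y) = (1/(921/1000) − 1)/(3) = 79/2763 ≈ 2.8592%

step 1 [1y] swap r/1=49/2451: DF=(1 − 49/2451·(0))/(1+49/2451) = 2451/2500 ≈ 0.980400
step 2 [2y] bond c/1=21/400: DF=(4233591/4000000 − 21/400·(0.980400))/(1+21/400) = 9567/10000 ≈ 0.956700
step 3 [3y] bond c/1=3/100: DF=(1006743/1000000 − 3/100·(0.980400+0.956700))/(1+3/100) = 921/1000 ≈ 0.921000
step 4 [4y] bond c/1=3/40: DF=(59281/50000 − 3/40·(0.980400+0.956700+0.921000))/(1+3/40) = 1807/2000 ≈ 0.903500
step 5 [5y] swap r/1=117/3851: DF=(1 − 117/3851·(0.980400+0.956700+0.921000+0.903500))/(1+117/3851) = 2149/2500 ≈ 0.859600
step 6 [6y] zero: DF = P = 8411/10000 ≈ 0.841100
step 7 [7y] swap r/1=2059/62564: DF=(1 − 2059/62564·(0.980400+0.956700+0.921000+0.903500+0.859600+0.841100))/(1+2059/62564) = 7941/10000 ≈ 0.794100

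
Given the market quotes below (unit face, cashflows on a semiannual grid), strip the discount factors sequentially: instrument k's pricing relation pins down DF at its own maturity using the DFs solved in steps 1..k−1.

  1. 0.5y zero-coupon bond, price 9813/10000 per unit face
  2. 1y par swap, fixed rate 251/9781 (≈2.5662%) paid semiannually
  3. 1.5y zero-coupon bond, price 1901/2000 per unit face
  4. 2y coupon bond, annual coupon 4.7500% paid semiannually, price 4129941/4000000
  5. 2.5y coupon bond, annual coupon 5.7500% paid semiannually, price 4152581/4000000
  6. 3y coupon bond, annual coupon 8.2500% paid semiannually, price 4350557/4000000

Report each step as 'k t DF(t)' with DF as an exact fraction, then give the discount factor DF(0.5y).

1 1/2 9813/10000
2 1 9749/10000
3 3/2 1901/2000
4 2 9411/10000
5 5/2 1127/1250
6 3 2141/2500
DF(0.5y) = 9813/10000 ≈ 0.981300

step 1 [0.5y] zero: DF = P = 9813/10000 ≈ 0.981300
step 2 [1y] swap r/2=251/19562: DF=(1 − 251/19562·(0.981300))/(1+251/19562) = 9749/10000 ≈ 0.974900
step 3 [1.5y] zero: DF = P = 1901/2000 ≈ 0.950500
step 4 [2y] bond c/2=19/800: DF=(4129941/4000000 − 19/800·(0.981300+0.974900+0.950500))/(1+19/800) = 9411/10000 ≈ 0.941100
step 5 [2.5y] bond c/2=23/800: DF=(4152581/4000000 − 23/800·(0.981300+0.974900+0.950500+0.941100))/(1+23/800) = 1127/1250 ≈ 0.901600
step 6 [3y] bond c/2=33/800: DF=(4350557/4000000 − 33/800·(0.981300+0.974900+0.950500+0.941100+0.901600))/(1+33/800) = 2141/2500 ≈ 0.856400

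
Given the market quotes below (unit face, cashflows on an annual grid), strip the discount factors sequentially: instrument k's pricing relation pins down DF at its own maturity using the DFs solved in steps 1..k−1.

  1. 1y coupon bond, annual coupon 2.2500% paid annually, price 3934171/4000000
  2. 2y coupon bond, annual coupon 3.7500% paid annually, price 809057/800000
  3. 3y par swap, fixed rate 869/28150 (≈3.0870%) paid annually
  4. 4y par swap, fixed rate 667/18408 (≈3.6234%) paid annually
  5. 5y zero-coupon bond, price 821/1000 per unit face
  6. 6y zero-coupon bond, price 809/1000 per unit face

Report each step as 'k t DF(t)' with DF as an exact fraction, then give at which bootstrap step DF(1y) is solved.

step 1 [1y] bond c/1=9/400: DF=(3934171/4000000 − 9/400·(0))/(1+9/400) = 9619/10000 ≈ 0.961900
step 2 [2y] bond c/1=3/80: DF=(809057/800000 − 3/80·(0.961900))/(1+3/80) = 47/50 ≈ 0.940000
step 3 [3y] swap r/1=869/28150: DF=(1 − 869/28150·(0.961900+0.940000))/(1+869/28150) = 9131/10000 ≈ 0.913100
step 4 [4y] swap r/1=667/18408: DF=(1 − 667/18408·(0.961900+0.940000+0.913100))/(1+667/18408) = 4333/5000 ≈ 0.866600
step 5 [5y] zero: DF = P = 821/1000 ≈ 0.821000
step 6 [6y] zero: DF = P = 809/1000 ≈ 0.809000

1 1 9619/10000
2 2 47/50
3 3 9131/10000
4 4 4333/5000
5 5 821/1000
6 6 809/1000
DF(1y) is solved at step 1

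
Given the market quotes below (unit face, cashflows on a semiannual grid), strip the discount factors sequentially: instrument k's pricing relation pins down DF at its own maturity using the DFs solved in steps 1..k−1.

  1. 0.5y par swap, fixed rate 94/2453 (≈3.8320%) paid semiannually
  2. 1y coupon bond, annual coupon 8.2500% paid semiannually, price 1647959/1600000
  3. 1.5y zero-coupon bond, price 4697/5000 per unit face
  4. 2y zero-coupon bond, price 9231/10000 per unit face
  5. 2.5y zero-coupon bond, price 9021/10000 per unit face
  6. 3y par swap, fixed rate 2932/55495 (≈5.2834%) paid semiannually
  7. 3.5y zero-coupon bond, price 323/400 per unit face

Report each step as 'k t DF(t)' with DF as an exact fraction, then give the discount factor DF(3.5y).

step 1 [0.5y] swap r/2=47/2453: DF=(1 − 47/2453·(0))/(1+47/2453) = 2453/2500 ≈ 0.981200
step 2 [1y] bond c/2=33/800: DF=(1647959/1600000 − 33/800·(0.981200))/(1+33/800) = 9503/10000 ≈ 0.950300
step 3 [1.5y] zero: DF = P = 4697/5000 ≈ 0.939400
step 4 [2y] zero: DF = P = 9231/10000 ≈ 0.923100
step 5 [2.5y] zero: DF = P = 9021/10000 ≈ 0.902100
step 6 [3y] swap r/2=1466/55495: DF=(1 − 1466/55495·(0.981200+0.950300+0.939400+0.923100+0.902100))/(1+1466/55495) = 4267/5000 ≈ 0.853400
step 7 [3.5y] zero: DF = P = 323/400 ≈ 0.807500

1 1/2 2453/2500
2 1 9503/10000
3 3/2 4697/5000
4 2 9231/10000
5 5/2 9021/10000
6 3 4267/5000
7 7/2 323/400
DF(3.5y) = 323/400 ≈ 0.807500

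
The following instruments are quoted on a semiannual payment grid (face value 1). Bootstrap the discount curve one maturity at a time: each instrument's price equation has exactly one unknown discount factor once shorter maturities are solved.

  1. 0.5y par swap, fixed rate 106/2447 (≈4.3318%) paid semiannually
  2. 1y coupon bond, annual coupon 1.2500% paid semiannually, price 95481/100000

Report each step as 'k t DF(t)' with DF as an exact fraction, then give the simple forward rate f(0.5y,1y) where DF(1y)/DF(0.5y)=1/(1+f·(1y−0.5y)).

1 1/2 2447/2500
2 1 2357/2500
f(0.5y,1y) = ((2447/2500)/(2357/2500) − 1)/(1/2) = 180/2357 ≈ 7.6368%

step 1 [0.5y] swap r/2=53/2447: DF=(1 − 53/2447·(0))/(1+53/2447) = 2447/2500 ≈ 0.978800
step 2 [1y] bond c/2=1/160: DF=(95481/100000 − 1/160·(0.978800))/(1+1/160) = 2357/2500 ≈ 0.942800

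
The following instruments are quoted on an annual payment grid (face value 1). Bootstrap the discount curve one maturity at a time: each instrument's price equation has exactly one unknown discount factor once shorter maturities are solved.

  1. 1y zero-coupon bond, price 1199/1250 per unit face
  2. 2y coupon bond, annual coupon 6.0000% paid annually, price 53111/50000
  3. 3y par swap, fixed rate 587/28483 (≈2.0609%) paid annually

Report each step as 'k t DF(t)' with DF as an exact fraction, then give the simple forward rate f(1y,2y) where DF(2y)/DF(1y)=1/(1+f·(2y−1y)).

step 1 [1y] zero: DF = P = 1199/1250 ≈ 0.959200
step 2 [2y] bond c/1=3/50: DF=(53111/50000 − 3/50·(0.959200))/(1+3/50) = 4739/5000 ≈ 0.947800
step 3 [3y] swap r/1=587/28483: DF=(1 − 587/28483·(0.959200+0.947800))/(1+587/28483) = 9413/10000 ≈ 0.941300

1 1 1199/1250
2 2 4739/5000
3 3 9413/10000
f(1y,2y) = ((1199/1250)/(4739/5000) − 1)/(1) = 57/4739 ≈ 1.2028%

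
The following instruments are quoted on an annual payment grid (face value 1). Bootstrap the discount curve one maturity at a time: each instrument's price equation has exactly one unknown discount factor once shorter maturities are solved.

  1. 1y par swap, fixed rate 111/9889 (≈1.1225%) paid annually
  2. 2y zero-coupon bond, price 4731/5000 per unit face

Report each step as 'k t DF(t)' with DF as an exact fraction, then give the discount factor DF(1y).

step 1 [1y] swap r/1=111/9889: DF=(1 − 111/9889·(0))/(1+111/9889) = 9889/10000 ≈ 0.988900
step 2 [2y] zero: DF = P = 4731/5000 ≈ 0.946200

1 1 9889/10000
2 2 4731/5000
DF(1y) = 9889/10000 ≈ 0.988900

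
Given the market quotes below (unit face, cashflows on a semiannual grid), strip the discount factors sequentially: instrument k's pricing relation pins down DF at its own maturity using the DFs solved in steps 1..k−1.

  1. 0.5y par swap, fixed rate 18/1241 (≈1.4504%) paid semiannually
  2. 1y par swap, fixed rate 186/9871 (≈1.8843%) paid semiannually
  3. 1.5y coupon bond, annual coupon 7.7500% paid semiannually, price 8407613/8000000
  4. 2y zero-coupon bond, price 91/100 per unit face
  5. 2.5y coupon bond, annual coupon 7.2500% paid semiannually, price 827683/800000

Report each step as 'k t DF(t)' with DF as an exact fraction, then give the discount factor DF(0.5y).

step 1 [0.5y] swap r/2=9/1241: DF=(1 − 9/1241·(0))/(1+9/1241) = 1241/1250 ≈ 0.992800
step 2 [1y] swap r/2=93/9871: DF=(1 − 93/9871·(0.992800))/(1+93/9871) = 4907/5000 ≈ 0.981400
step 3 [1.5y] bond c/2=31/800: DF=(8407613/8000000 − 31/800·(0.992800+0.981400))/(1+31/800) = 9381/10000 ≈ 0.938100
step 4 [2y] zero: DF = P = 91/100 ≈ 0.910000
step 5 [2.5y] bond c/2=29/800: DF=(827683/800000 − 29/800·(0.992800+0.981400+0.938100+0.910000))/(1+29/800) = 8647/10000 ≈ 0.864700

1 1/2 1241/1250
2 1 4907/5000
3 3/2 9381/10000
4 2 91/100
5 5/2 8647/10000
DF(0.5y) = 1241/1250 ≈ 0.992800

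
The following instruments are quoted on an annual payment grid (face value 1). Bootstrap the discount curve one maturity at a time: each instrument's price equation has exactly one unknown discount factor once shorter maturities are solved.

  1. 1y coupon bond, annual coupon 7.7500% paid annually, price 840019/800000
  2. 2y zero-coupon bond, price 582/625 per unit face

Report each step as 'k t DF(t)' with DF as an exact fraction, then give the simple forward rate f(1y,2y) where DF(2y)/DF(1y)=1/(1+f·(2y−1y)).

step 1 [1y] bond c/1=31/400: DF=(840019/800000 − 31/400·(0))/(1+31/400) = 1949/2000 ≈ 0.974500
step 2 [2y] zero: DF = P = 582/625 ≈ 0.931200

1 1 1949/2000
2 2 582/625
f(1y,2y) = ((1949/2000)/(582/625) − 1)/(1) = 433/9312 ≈ 4.6499%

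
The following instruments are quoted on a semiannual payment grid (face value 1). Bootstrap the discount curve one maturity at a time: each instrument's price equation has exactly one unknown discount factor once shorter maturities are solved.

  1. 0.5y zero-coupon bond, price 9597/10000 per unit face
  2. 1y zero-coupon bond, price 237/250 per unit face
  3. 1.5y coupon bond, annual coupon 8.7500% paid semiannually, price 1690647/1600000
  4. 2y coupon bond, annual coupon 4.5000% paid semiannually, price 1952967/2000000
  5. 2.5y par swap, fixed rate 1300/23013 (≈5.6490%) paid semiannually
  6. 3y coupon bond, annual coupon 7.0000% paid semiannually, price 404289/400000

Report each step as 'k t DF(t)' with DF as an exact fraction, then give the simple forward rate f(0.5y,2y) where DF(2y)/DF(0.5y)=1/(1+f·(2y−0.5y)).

1 1/2 9597/10000
2 1 237/250
3 3/2 2331/2500
4 2 357/400
5 5/2 87/100
6 3 8209/10000
f(0.5y,2y) = ((9597/10000)/(357/400) − 1)/(3/2) = 64/1275 ≈ 5.0196%

step 1 [0.5y] zero: DF = P = 9597/10000 ≈ 0.959700
step 2 [1y] zero: DF = P = 237/250 ≈ 0.948000
step 3 [1.5y] bond c/2=7/160: DF=(1690647/1600000 − 7/160·(0.959700+0.948000))/(1+7/160) = 2331/2500 ≈ 0.932400
step 4 [2y] bond c/2=9/400: DF=(1952967/2000000 − 9/400·(0.959700+0.948000+0.932400))/(1+9/400) = 357/400 ≈ 0.892500
step 5 [2.5y] swap r/2=650/23013: DF=(1 − 650/23013·(0.959700+0.948000+0.932400+0.892500))/(1+650/23013) = 87/100 ≈ 0.870000
step 6 [3y] bond c/2=7/200: DF=(404289/400000 − 7/200·(0.959700+0.948000+0.932400+0.892500+0.870000))/(1+7/200) = 8209/10000 ≈ 0.820900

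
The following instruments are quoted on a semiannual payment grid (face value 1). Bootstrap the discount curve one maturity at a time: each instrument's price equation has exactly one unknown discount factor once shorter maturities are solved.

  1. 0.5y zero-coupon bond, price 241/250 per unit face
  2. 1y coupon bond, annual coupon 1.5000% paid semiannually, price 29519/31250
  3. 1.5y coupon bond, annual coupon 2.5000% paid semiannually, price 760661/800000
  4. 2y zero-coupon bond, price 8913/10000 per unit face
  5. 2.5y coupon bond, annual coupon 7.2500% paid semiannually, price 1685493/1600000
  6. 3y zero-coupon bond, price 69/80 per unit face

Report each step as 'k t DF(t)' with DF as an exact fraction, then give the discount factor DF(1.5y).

1 1/2 241/250
2 1 1163/1250
3 3/2 9157/10000
4 2 8913/10000
5 5/2 8871/10000
6 3 69/80
DF(1.5y) = 9157/10000 ≈ 0.915700

step 1 [0.5y] zero: DF = P = 241/250 ≈ 0.964000
step 2 [1y] bond c/2=3/400: DF=(29519/31250 − 3/400·(0.964000))/(1+3/400) = 1163/1250 ≈ 0.930400
step 3 [1.5y] bond c/2=1/80: DF=(760661/800000 − 1/80·(0.964000+0.930400))/(1+1/80) = 9157/10000 ≈ 0.915700
step 4 [2y] zero: DF = P = 8913/10000 ≈ 0.891300
step 5 [2.5y] bond c/2=29/800: DF=(1685493/1600000 − 29/800·(0.964000+0.930400+0.915700+0.891300))/(1+29/800) = 8871/10000 ≈ 0.887100
step 6 [3y] zero: DF = P = 69/80 ≈ 0.862500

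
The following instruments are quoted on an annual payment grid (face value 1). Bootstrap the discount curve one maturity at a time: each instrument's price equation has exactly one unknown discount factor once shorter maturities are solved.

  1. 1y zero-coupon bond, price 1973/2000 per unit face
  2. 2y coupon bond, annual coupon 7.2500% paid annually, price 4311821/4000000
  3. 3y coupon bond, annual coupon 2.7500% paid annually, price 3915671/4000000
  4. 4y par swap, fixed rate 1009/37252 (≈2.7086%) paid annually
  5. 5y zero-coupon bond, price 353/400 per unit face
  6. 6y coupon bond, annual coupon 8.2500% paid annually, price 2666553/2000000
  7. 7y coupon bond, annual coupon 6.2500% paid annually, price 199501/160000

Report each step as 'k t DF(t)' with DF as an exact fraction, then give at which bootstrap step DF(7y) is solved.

step 1 [1y] zero: DF = P = 1973/2000 ≈ 0.986500
step 2 [2y] bond c/1=29/400: DF=(4311821/4000000 − 29/400·(0.986500))/(1+29/400) = 1173/1250 ≈ 0.938400
step 3 [3y] bond c/1=11/400: DF=(3915671/4000000 − 11/400·(0.986500+0.938400))/(1+11/400) = 2253/2500 ≈ 0.901200
step 4 [4y] swap r/1=1009/37252: DF=(1 − 1009/37252·(0.986500+0.938400+0.901200))/(1+1009/37252) = 8991/10000 ≈ 0.899100
step 5 [5y] zero: DF = P = 353/400 ≈ 0.882500
step 6 [6y] bond c/1=33/400: DF=(2666553/2000000 − 33/400·(0.986500+0.938400+0.901200+0.899100+0.882500))/(1+33/400) = 1761/2000 ≈ 0.880500
step 7 [7y] bond c/1=1/16: DF=(199501/160000 − 1/16·(0.986500+0.938400+0.901200+0.899100+0.882500+0.880500))/(1+1/16) = 8507/10000 ≈ 0.850700

1 1 1973/2000
2 2 1173/1250
3 3 2253/2500
4 4 8991/10000
5 5 353/400
6 6 1761/2000
7 7 8507/10000
DF(7y) is solved at step 7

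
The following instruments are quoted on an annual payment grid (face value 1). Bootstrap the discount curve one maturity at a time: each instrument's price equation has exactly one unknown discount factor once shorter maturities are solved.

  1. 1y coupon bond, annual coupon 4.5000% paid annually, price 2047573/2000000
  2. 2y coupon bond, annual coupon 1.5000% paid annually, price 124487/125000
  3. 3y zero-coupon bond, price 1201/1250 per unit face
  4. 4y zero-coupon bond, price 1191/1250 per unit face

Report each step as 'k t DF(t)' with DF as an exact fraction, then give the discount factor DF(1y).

1 1 9797/10000
2 2 9667/10000
3 3 1201/1250
4 4 1191/1250
DF(1y) = 9797/10000 ≈ 0.979700

step 1 [1y] bond c/1=9/200: DF=(2047573/2000000 − 9/200·(0))/(1+9/200) = 9797/10000 ≈ 0.979700
step 2 [2y] bond c/1=3/200: DF=(124487/125000 − 3/200·(0.979700))/(1+3/200) = 9667/10000 ≈ 0.966700
step 3 [3y] zero: DF = P = 1201/1250 ≈ 0.960800
step 4 [4y] zero: DF = P = 1191/1250 ≈ 0.952800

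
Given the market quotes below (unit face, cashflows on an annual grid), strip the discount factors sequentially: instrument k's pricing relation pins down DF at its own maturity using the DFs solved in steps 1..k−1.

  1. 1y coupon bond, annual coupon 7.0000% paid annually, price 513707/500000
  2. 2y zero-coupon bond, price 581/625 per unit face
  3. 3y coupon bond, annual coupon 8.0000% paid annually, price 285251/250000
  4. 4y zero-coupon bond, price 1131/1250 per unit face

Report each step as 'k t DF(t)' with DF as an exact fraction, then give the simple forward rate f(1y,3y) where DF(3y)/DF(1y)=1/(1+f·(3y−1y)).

step 1 [1y] bond c/1=7/100: DF=(513707/500000 − 7/100·(0))/(1+7/100) = 4801/5000 ≈ 0.960200
step 2 [2y] zero: DF = P = 581/625 ≈ 0.929600
step 3 [3y] bond c/1=2/25: DF=(285251/250000 − 2/25·(0.960200+0.929600))/(1+2/25) = 1833/2000 ≈ 0.916500
step 4 [4y] zero: DF = P = 1131/1250 ≈ 0.904800

1 1 4801/5000
2 2 581/625
3 3 1833/2000
4 4 1131/1250
f(1y,3y) = ((4801/5000)/(1833/2000) − 1)/(2) = 437/18330 ≈ 2.3841%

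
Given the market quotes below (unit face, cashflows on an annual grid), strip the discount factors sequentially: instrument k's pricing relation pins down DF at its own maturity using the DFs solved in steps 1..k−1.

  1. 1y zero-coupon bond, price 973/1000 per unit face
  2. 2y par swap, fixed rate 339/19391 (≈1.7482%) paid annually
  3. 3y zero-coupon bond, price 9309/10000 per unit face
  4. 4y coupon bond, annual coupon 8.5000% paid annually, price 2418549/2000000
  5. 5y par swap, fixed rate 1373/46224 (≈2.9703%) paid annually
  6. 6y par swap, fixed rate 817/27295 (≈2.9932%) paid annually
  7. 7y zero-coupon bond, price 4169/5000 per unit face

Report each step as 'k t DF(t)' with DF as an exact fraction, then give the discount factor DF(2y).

step 1 [1y] zero: DF = P = 973/1000 ≈ 0.973000
step 2 [2y] swap r/1=339/19391: DF=(1 − 339/19391·(0.973000))/(1+339/19391) = 9661/10000 ≈ 0.966100
step 3 [3y] zero: DF = P = 9309/10000 ≈ 0.930900
step 4 [4y] bond c/1=17/200: DF=(2418549/2000000 − 17/200·(0.973000+0.966100+0.930900))/(1+17/200) = 8897/10000 ≈ 0.889700
step 5 [5y] swap r/1=1373/46224: DF=(1 − 1373/46224·(0.973000+0.966100+0.930900+0.889700))/(1+1373/46224) = 8627/10000 ≈ 0.862700
step 6 [6y] swap r/1=817/27295: DF=(1 − 817/27295·(0.973000+0.966100+0.930900+0.889700+0.862700))/(1+817/27295) = 4183/5000 ≈ 0.836600
step 7 [7y] zero: DF = P = 4169/5000 ≈ 0.833800

1 1 973/1000
2 2 9661/10000
3 3 9309/10000
4 4 8897/10000
5 5 8627/10000
6 6 4183/5000
7 7 4169/5000
DF(2y) = 9661/10000 ≈ 0.966100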